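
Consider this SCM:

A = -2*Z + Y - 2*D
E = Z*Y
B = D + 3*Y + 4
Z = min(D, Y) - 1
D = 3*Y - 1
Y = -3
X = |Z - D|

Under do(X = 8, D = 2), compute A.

Under do(X = 8, D = 2), each intervened variable's structural equation is replaced by its fixed value.
Z = min(D, Y) - 1  [with D=2, Y=-3]  = -4
A = -2*Z + Y - 2*D  [with Z=-4, Y=-3, D=2]  = 1

1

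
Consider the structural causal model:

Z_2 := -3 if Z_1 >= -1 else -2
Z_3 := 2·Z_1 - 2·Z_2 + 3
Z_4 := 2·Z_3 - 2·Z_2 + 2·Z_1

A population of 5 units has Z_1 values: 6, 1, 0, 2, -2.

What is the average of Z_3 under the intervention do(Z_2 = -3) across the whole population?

Under do(Z_2=-3), Z_2's equation is replaced by Z_2=-3 for every unit. Per-unit Z_3: 21, 11, 9, 13, 5. Mean = 11.8.

11.8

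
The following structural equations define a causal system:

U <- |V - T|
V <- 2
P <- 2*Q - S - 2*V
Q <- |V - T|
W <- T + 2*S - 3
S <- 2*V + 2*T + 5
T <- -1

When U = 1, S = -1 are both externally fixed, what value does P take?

Under do(U = 1, S = -1), each intervened variable's structural equation is replaced by its fixed value.
Q = |V - T|  [with V=2, T=-1]  = 3
P = 2*Q - S - 2*V  [with Q=3, S=-1, V=2]  = 3

3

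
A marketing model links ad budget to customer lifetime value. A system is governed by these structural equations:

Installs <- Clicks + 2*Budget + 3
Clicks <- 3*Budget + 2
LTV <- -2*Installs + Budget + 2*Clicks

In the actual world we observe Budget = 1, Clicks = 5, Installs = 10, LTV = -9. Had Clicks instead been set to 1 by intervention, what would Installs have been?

6

The intervention breaks the incoming arrows to Clicks: Clicks <- 3*Budget + 2 no longer applies, and Clicks = 1.
Installs = Clicks + 2*Budget + 3  [with Clicks=1, Budget=1]  = 6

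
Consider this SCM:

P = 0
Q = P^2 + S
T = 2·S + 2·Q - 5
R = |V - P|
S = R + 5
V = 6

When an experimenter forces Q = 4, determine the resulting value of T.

25

The intervention breaks the incoming arrows to Q: Q = P^2 + S no longer applies, and Q = 4.
R = |V - P|  [with V=6, P=0]  = 6
S = R + 5  [with R=6]  = 11
T = 2·S + 2·Q - 5  [with S=11, Q=4]  = 25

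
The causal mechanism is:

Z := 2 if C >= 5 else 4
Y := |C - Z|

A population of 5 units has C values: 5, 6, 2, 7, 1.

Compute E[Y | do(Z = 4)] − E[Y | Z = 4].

-0.3

Every unit gets Z=4 under the intervention. Y values become 1, 2, 2, 3, 3; E[Y|do(Z=4)] = 2.2.
Conditioning on Z=4 selects the 2 unit(s) with C ∈ {2, 1}. Their Y values: 2, 3. Mean = 2.5.
Difference = 2.2 − 2.5 = -0.3.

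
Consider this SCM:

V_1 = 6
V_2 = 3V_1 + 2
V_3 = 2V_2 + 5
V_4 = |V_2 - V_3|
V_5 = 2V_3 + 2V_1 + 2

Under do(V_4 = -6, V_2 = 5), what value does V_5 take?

The joint intervention fixes V_4 = -6, V_2 = 5, removing each variable's own equation.
V_3 = 2V_2 + 5  [with V_2=5]  = 15
V_5 = 2V_3 + 2V_1 + 2  [with V_3=15, V_1=6]  = 44

44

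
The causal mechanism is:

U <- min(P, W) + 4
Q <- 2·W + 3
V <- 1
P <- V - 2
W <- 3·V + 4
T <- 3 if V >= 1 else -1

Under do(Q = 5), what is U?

3

do(Q=5) replaces the equation Q <- 2·W + 3 with the constant Q = 5.
Since U is not a descendant of the intervened variable, it is unaffected.
W = 3·V + 4  [with V=1]  = 7
P = V - 2  [with V=1]  = -1
U = min(P, W) + 4  [with P=-1, W=7]  = 3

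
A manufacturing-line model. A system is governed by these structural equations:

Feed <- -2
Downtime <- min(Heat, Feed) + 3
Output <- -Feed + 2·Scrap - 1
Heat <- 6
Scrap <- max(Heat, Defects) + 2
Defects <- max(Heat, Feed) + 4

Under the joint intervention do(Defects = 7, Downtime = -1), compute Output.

19

The joint intervention fixes Defects = 7, Downtime = -1, removing each variable's own equation.
Scrap = max(Heat, Defects) + 2  [with Heat=6, Defects=7]  = 9
Output = -Feed + 2·Scrap - 1  [with Feed=-2, Scrap=9]  = 19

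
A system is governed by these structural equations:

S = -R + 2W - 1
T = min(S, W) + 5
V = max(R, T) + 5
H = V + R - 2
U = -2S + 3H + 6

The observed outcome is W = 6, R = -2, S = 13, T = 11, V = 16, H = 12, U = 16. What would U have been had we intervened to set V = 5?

Under do(V=5), the mechanism V = max(R, T) + 5 is discarded; V is fixed at 5.
S = -R + 2W - 1  [with R=-2, W=6]  = 13
H = V + R - 2  [with V=5, R=-2]  = 1
U = -2S + 3H + 6  [with S=13, H=1]  = -17

-17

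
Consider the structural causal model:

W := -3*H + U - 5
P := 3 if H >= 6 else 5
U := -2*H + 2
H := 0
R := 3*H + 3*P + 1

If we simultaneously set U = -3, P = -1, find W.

-8

Setting U = -3, P = -1 by intervention discards those variables' equations.
W = -3*H + U - 5  [with H=0, U=-3]  = -8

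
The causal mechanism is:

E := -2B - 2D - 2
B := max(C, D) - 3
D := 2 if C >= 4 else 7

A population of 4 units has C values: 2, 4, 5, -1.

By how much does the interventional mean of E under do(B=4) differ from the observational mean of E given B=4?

5

do(B=4) breaks B's dependence on C. With B=4 fixed, E across the units is -24, -14, -14, -24, mean -19.
Conditioning on B=4 selects the 2 unit(s) with C ∈ {2, -1}. Their E values: -24, -24. Mean = -24.
Difference = -19 − (-24) = 5.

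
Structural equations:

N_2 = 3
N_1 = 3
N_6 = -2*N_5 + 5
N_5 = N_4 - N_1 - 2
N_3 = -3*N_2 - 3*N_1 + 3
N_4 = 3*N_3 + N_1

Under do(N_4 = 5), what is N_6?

Under do(N_4=5), the mechanism N_4 = 3*N_3 + N_1 is discarded; N_4 is fixed at 5.
N_5 = N_4 - N_1 - 2  [with N_4=5, N_1=3]  = 0
N_6 = -2*N_5 + 5  [with N_5=0]  = 5

5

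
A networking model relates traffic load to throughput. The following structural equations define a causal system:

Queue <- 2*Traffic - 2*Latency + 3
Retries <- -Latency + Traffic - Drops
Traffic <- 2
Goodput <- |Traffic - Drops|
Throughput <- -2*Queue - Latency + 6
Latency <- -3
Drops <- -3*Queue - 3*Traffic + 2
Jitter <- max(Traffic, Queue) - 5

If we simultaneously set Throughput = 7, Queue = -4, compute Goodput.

Setting Throughput = 7, Queue = -4 by intervention discards those variables' equations.
Drops = -3*Queue - 3*Traffic + 2  [with Queue=-4, Traffic=2]  = 8
Goodput = |Traffic - Drops|  [with Traffic=2, Drops=8]  = 6

6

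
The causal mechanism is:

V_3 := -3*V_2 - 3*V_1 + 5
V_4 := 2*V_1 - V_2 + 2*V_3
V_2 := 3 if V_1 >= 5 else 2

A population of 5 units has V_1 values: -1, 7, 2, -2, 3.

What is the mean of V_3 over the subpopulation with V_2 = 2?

-2.5

E[V_3|V_2=2] averages over only the 4 units with V_2=2 (V_1 = -1, 2, -2, 3): V_3 = 2, -7, 5, -10, mean -2.5.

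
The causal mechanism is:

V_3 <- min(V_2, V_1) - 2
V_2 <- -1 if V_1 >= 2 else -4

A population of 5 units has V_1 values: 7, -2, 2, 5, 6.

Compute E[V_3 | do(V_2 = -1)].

Every unit gets V_2=-1 under the intervention. V_3 values become -3, -4, -3, -3, -3; E[V_3|do(V_2=-1)] = -3.2.

-3.2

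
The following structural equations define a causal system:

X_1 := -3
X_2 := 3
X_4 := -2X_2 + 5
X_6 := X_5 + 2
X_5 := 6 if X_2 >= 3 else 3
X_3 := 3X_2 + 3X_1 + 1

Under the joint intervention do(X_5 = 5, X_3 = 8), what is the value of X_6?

7

The joint intervention fixes X_5 = 5, X_3 = 8, removing each variable's own equation.
X_6 = X_5 + 2  [with X_5=5]  = 7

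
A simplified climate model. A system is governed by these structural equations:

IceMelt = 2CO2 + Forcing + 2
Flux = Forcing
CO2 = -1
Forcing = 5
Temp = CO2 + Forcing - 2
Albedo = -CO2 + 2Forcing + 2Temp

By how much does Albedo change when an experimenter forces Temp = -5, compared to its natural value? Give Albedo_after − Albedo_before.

do(Temp=-5) replaces the equation Temp = CO2 + Forcing - 2 with the constant Temp = -5.
Albedo = -CO2 + 2Forcing + 2Temp  [with CO2=-1, Forcing=5, Temp=-5]  = 1
Without intervention: Temp = CO2 + Forcing - 2  [with CO2=-1, Forcing=5]  = 2; Albedo = -CO2 + 2Forcing + 2Temp  [with CO2=-1, Forcing=5, Temp=2]  = 15.
Change = 1 − 15 = -14.

-14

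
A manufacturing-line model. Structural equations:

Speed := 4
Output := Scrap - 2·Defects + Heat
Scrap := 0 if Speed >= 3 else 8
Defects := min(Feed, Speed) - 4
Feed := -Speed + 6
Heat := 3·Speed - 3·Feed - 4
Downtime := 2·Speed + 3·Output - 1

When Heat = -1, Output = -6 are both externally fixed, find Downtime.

Under do(Heat = -1, Output = -6), each intervened variable's structural equation is replaced by its fixed value.
Downtime = 2·Speed + 3·Output - 1  [with Speed=4, Output=-6]  = -11

-11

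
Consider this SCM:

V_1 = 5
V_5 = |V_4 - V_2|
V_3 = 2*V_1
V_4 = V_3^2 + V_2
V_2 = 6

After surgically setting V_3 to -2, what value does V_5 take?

4

do(V_3=-2) replaces the equation V_3 = 2*V_1 with the constant V_3 = -2.
V_4 = V_3^2 + V_2  [with V_3=-2, V_2=6]  = 10
V_5 = |V_4 - V_2|  [with V_4=10, V_2=6]  = 4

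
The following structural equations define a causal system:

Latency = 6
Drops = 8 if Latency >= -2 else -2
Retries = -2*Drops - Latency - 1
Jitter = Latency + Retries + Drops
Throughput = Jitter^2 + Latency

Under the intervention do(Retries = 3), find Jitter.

The intervention breaks the incoming arrows to Retries: Retries = -2*Drops - Latency - 1 no longer applies, and Retries = 3.
Drops = 8 if Latency >= -2 else -2  [with Latency=6]  = 8
Jitter = Latency + Retries + Drops  [with Latency=6, Retries=3, Drops=8]  = 17

17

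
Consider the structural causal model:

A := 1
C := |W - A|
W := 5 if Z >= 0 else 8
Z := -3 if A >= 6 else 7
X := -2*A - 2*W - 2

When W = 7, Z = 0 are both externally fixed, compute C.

The joint intervention fixes W = 7, Z = 0, removing each variable's own equation.
C = |W - A|  [with W=7, A=1]  = 6

6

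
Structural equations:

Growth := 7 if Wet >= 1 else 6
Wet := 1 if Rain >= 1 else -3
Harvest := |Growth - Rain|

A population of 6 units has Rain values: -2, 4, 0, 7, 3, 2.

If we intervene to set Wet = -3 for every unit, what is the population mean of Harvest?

4

The intervention sets Wet=-3 in all 6 units regardless of Rain. Recomputing Harvest per unit gives 8, 2, 6, 1, 3, 4; average 4.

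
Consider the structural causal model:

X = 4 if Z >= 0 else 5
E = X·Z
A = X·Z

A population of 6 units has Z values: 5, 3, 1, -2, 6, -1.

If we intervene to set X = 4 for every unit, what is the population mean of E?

Every unit gets X=4 under the intervention. E values become 20, 12, 4, -8, 24, -4; E[E|do(X=4)] = 8.

8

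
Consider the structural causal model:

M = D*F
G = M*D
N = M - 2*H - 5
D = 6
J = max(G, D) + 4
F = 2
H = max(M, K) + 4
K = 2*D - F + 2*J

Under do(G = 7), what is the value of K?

Under do(G=7), the mechanism G = M*D is discarded; G is fixed at 7.
J = max(G, D) + 4  [with G=7, D=6]  = 11
K = 2*D - F + 2*J  [with D=6, F=2, J=11]  = 32

32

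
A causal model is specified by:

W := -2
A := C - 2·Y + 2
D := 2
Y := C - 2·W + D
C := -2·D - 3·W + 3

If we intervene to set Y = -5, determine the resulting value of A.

17

Intervening sets Y = -5 and removes its equation (Y := C - 2·W + D).
C = -2·D - 3·W + 3  [with D=2, W=-2]  = 5
A = C - 2·Y + 2  [with C=5, Y=-5]  = 17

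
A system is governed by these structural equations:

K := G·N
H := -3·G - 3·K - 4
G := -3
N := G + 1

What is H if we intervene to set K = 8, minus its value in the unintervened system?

The intervention breaks the incoming arrows to K: K := G·N no longer applies, and K = 8.
H = -3·G - 3·K - 4  [with G=-3, K=8]  = -19
Without intervention: N = G + 1  [with G=-3]  = -2; K = G·N  [with G=-3, N=-2]  = 6; H = -3·G - 3·K - 4  [with G=-3, K=6]  = -13.
Change = -19 − (-13) = -6.

-6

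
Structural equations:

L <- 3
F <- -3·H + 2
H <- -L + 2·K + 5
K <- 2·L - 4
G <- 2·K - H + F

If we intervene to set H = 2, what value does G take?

do(H=2) replaces the equation H <- -L + 2·K + 5 with the constant H = 2.
K = 2·L - 4  [with L=3]  = 2
F = -3·H + 2  [with H=2]  = -4
G = 2·K - H + F  [with K=2, H=2, F=-4]  = -2

-2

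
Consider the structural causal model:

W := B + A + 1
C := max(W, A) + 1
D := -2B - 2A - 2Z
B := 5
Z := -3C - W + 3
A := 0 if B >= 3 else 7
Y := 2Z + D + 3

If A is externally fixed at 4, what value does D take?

62

Under do(A=4), the mechanism A := 0 if B >= 3 else 7 is discarded; A is fixed at 4.
W = B + A + 1  [with B=5, A=4]  = 10
C = max(W, A) + 1  [with W=10, A=4]  = 11
Z = -3C - W + 3  [with C=11, W=10]  = -40
D = -2B - 2A - 2Z  [with B=5, A=4, Z=-40]  = 62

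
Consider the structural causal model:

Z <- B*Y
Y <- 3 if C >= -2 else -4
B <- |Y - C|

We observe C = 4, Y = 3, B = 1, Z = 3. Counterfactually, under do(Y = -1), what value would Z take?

-5

Under do(Y=-1), the mechanism Y <- 3 if C >= -2 else -4 is discarded; Y is fixed at -1.
B = |Y - C|  [with Y=-1, C=4]  = 5
Z = B*Y  [with B=5, Y=-1]  = -5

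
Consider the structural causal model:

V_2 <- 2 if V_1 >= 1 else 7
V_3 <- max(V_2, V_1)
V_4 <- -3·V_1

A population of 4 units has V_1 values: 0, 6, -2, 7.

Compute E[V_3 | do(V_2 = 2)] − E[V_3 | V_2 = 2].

do(V_2=2) breaks V_2's dependence on V_1. With V_2=2 fixed, V_3 across the units is 2, 6, 2, 7, mean 4.25.
Observing V_2=2 restricts to units where V_2's equation naturally yields 2: V_1 ∈ {6, 7}. In that subpopulation V_3 = 6, 7, mean 6.5.
Difference = 4.25 − 6.5 = -2.25.

-2.25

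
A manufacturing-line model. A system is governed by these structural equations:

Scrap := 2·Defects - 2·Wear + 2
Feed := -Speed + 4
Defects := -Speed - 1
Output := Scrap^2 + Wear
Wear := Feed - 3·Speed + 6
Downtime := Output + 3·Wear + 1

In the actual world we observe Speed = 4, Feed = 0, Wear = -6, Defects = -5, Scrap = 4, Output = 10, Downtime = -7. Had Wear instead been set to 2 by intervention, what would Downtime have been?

The intervention breaks the incoming arrows to Wear: Wear := Feed - 3·Speed + 6 no longer applies, and Wear = 2.
Defects = -Speed - 1  [with Speed=4]  = -5
Scrap = 2·Defects - 2·Wear + 2  [with Defects=-5, Wear=2]  = -12
Output = Scrap^2 + Wear  [with Scrap=-12, Wear=2]  = 146
Downtime = Output + 3·Wear + 1  [with Output=146, Wear=2]  = 153

153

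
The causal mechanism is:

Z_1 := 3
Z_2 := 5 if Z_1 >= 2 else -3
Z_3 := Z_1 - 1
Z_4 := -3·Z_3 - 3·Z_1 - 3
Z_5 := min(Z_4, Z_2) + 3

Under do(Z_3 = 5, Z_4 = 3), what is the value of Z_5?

Setting Z_3 = 5, Z_4 = 3 by intervention discards those variables' equations.
Z_2 = 5 if Z_1 >= 2 else -3  [with Z_1=3]  = 5
Z_5 = min(Z_4, Z_2) + 3  [with Z_4=3, Z_2=5]  = 6

6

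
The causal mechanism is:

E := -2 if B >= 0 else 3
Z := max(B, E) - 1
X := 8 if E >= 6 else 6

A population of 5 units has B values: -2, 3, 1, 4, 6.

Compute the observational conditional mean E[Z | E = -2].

E[Z|E=-2] averages over only the 4 units with E=-2 (B = 3, 1, 4, 6): Z = 2, 0, 3, 5, mean 2.5.

2.5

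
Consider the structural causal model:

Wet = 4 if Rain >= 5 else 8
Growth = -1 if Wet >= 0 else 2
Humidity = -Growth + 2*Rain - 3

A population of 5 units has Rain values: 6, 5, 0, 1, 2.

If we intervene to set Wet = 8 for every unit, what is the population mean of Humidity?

3.6

The intervention sets Wet=8 in all 5 units regardless of Rain. Recomputing Humidity per unit gives 10, 8, -2, 0, 2; average 3.6.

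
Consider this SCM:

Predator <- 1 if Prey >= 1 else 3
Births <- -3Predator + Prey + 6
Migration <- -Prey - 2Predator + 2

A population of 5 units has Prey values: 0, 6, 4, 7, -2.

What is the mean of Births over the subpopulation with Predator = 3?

Observing Predator=3 restricts to units where Predator's equation naturally yields 3: Prey ∈ {0, -2}. In that subpopulation Births = -3, -5, mean -4.

-4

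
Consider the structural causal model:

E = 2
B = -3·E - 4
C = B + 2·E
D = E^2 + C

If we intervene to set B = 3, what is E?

Under do(B=3), the mechanism B = -3·E - 4 is discarded; B is fixed at 3.
E is not downstream of the intervention, so its value is determined by the original equations.

2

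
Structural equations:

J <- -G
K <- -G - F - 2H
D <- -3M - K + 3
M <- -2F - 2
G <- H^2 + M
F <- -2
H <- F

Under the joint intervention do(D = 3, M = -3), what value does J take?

-1

Under do(D = 3, M = -3), each intervened variable's structural equation is replaced by its fixed value.
H = F  [with F=-2]  = -2
G = H^2 + M  [with H=-2, M=-3]  = 1
J = -G  [with G=1]  = -1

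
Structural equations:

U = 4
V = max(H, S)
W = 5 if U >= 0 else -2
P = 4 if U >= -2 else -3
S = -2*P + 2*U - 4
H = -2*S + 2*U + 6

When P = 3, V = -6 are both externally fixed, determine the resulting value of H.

18

Setting P = 3, V = -6 by intervention discards those variables' equations.
S = -2*P + 2*U - 4  [with P=3, U=4]  = -2
H = -2*S + 2*U + 6  [with S=-2, U=4]  = 18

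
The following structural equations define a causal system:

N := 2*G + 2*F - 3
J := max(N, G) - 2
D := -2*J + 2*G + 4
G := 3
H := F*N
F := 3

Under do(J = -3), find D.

Under do(J=-3), the mechanism J := max(N, G) - 2 is discarded; J is fixed at -3.
D = -2*J + 2*G + 4  [with J=-3, G=3]  = 16

16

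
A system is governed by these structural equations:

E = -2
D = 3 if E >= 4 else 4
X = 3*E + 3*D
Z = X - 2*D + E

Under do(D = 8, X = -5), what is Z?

-23

Setting D = 8, X = -5 by intervention discards those variables' equations.
Z = X - 2*D + E  [with X=-5, D=8, E=-2]  = -23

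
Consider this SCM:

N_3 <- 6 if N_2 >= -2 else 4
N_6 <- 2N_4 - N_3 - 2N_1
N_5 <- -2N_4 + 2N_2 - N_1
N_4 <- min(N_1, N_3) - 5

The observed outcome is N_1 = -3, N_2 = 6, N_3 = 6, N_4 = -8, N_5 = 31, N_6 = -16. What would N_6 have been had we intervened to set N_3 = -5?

The intervention breaks the incoming arrows to N_3: N_3 <- 6 if N_2 >= -2 else 4 no longer applies, and N_3 = -5.
N_4 = min(N_1, N_3) - 5  [with N_1=-3, N_3=-5]  = -10
N_6 = 2N_4 - N_3 - 2N_1  [with N_4=-10, N_3=-5, N_1=-3]  = -9

-9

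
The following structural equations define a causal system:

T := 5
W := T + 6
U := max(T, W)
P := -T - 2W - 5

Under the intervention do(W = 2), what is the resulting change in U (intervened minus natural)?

-6

The intervention breaks the incoming arrows to W: W := T + 6 no longer applies, and W = 2.
U = max(T, W)  [with T=5, W=2]  = 5
Without intervention: W = T + 6  [with T=5]  = 11; U = max(T, W)  [with T=5, W=11]  = 11.
Change = 5 − 11 = -6.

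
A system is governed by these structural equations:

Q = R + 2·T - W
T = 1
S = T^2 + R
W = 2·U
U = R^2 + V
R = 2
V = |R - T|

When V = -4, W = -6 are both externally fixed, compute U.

0

The joint intervention fixes V = -4, W = -6, removing each variable's own equation.
U = R^2 + V  [with R=2, V=-4]  = 0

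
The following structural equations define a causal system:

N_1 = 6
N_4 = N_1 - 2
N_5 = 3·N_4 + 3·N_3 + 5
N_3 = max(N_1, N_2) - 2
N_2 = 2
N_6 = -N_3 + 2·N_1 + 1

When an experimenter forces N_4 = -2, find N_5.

11

Intervening sets N_4 = -2 and removes its equation (N_4 = N_1 - 2).
N_3 = max(N_1, N_2) - 2  [with N_1=6, N_2=2]  = 4
N_5 = 3·N_4 + 3·N_3 + 5  [with N_4=-2, N_3=4]  = 11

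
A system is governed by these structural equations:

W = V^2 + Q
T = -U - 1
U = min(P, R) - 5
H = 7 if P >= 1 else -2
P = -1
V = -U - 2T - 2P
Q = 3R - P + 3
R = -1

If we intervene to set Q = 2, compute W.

Intervening sets Q = 2 and removes its equation (Q = 3R - P + 3).
U = min(P, R) - 5  [with P=-1, R=-1]  = -6
T = -U - 1  [with U=-6]  = 5
V = -U - 2T - 2P  [with U=-6, T=5, P=-1]  = -2
W = V^2 + Q  [with V=-2, Q=2]  = 6

6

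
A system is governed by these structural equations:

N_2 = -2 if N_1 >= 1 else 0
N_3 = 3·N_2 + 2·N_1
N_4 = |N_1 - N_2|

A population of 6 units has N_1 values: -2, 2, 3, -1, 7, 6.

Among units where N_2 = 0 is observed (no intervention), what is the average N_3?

E[N_3|N_2=0] averages over only the 2 units with N_2=0 (N_1 = -2, -1): N_3 = -4, -2, mean -3.

-3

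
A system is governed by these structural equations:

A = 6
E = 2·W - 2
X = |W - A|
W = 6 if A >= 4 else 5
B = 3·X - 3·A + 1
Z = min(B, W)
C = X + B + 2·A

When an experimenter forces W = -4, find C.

do(W=-4) replaces the equation W = 6 if A >= 4 else 5 with the constant W = -4.
X = |W - A|  [with W=-4, A=6]  = 10
B = 3·X - 3·A + 1  [with X=10, A=6]  = 13
C = X + B + 2·A  [with X=10, B=13, A=6]  = 35

35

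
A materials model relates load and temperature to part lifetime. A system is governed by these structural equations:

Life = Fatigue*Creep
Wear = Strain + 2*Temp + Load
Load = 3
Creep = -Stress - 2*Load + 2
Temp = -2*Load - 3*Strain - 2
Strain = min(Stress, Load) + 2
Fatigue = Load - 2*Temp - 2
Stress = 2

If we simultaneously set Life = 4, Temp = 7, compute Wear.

The joint intervention fixes Life = 4, Temp = 7, removing each variable's own equation.
Strain = min(Stress, Load) + 2  [with Stress=2, Load=3]  = 4
Wear = Strain + 2*Temp + Load  [with Strain=4, Temp=7, Load=3]  = 21

21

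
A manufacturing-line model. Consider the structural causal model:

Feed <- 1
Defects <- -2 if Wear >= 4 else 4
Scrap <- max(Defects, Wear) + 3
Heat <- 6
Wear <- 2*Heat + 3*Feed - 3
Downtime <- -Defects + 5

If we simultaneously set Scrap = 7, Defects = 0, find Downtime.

Setting Scrap = 7, Defects = 0 by intervention discards those variables' equations.
Downtime = -Defects + 5  [with Defects=0]  = 5

5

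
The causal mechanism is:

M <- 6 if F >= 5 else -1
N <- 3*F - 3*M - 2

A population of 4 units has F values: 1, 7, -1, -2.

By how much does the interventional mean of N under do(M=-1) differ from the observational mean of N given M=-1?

Under do(M=-1), M's equation is replaced by M=-1 for every unit. Per-unit N: 4, 22, -2, -5. Mean = 4.75.
Conditioning on M=-1 selects the 3 unit(s) with F ∈ {1, -1, -2}. Their N values: 4, -2, -5. Mean = -1.
Difference = 4.75 − (-1) = 5.75.

5.75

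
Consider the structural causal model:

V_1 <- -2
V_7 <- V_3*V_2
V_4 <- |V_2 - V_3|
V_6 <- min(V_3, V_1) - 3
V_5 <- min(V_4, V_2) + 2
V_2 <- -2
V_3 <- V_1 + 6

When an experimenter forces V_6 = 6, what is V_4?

6

do(V_6=6) replaces the equation V_6 <- min(V_3, V_1) - 3 with the constant V_6 = 6.
No directed path runs from V_6 to V_4, so V_4 keeps its natural value.
V_3 = V_1 + 6  [with V_1=-2]  = 4
V_4 = |V_2 - V_3|  [with V_2=-2, V_3=4]  = 6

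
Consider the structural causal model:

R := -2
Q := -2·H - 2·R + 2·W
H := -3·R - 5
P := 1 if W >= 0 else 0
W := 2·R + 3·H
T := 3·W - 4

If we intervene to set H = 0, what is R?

Under do(H=0), the mechanism H := -3·R - 5 is discarded; H is fixed at 0.
R is not downstream of the intervention, so its value is determined by the original equations.

-2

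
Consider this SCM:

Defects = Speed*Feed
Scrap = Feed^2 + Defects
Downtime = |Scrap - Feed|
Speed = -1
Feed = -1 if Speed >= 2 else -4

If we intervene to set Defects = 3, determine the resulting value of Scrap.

The intervention breaks the incoming arrows to Defects: Defects = Speed*Feed no longer applies, and Defects = 3.
Feed = -1 if Speed >= 2 else -4  [with Speed=-1]  = -4
Scrap = Feed^2 + Defects  [with Feed=-4, Defects=3]  = 19

19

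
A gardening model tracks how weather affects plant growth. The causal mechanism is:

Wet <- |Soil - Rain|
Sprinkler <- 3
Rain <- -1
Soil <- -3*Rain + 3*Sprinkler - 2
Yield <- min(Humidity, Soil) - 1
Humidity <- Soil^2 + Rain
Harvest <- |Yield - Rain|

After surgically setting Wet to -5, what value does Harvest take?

10

The intervention breaks the incoming arrows to Wet: Wet <- |Soil - Rain| no longer applies, and Wet = -5.
No directed path runs from Wet to Harvest, so Harvest keeps its natural value.
Soil = -3*Rain + 3*Sprinkler - 2  [with Rain=-1, Sprinkler=3]  = 10
Humidity = Soil^2 + Rain  [with Soil=10, Rain=-1]  = 99
Yield = min(Humidity, Soil) - 1  [with Humidity=99, Soil=10]  = 9
Harvest = |Yield - Rain|  [with Yield=9, Rain=-1]  = 10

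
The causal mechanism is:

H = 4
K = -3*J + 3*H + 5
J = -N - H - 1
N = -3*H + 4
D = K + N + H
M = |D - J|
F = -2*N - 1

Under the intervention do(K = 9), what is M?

2

The intervention breaks the incoming arrows to K: K = -3*J + 3*H + 5 no longer applies, and K = 9.
N = -3*H + 4  [with H=4]  = -8
J = -N - H - 1  [with N=-8, H=4]  = 3
D = K + N + H  [with K=9, N=-8, H=4]  = 5
M = |D - J|  [with D=5, J=3]  = 2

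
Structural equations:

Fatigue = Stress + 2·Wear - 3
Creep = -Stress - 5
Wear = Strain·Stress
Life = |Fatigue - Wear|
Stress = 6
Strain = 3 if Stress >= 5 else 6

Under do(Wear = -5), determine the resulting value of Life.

2

Under do(Wear=-5), the mechanism Wear = Strain·Stress is discarded; Wear is fixed at -5.
Fatigue = Stress + 2·Wear - 3  [with Stress=6, Wear=-5]  = -7
Life = |Fatigue - Wear|  [with Fatigue=-7, Wear=-5]  = 2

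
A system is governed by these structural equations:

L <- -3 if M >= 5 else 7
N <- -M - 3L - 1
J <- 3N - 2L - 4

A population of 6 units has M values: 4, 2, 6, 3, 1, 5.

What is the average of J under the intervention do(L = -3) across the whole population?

The intervention sets L=-3 in all 6 units regardless of M. Recomputing J per unit gives 14, 20, 8, 17, 23, 11; average 15.5.

15.5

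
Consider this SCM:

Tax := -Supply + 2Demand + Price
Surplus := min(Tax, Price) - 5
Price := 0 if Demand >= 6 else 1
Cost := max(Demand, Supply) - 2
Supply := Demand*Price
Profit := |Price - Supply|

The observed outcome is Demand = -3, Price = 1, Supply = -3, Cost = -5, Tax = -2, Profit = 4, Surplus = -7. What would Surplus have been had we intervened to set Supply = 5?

The intervention breaks the incoming arrows to Supply: Supply := Demand*Price no longer applies, and Supply = 5.
Price = 0 if Demand >= 6 else 1  [with Demand=-3]  = 1
Tax = -Supply + 2Demand + Price  [with Supply=5, Demand=-3, Price=1]  = -10
Surplus = min(Tax, Price) - 5  [with Tax=-10, Price=1]  = -15

-15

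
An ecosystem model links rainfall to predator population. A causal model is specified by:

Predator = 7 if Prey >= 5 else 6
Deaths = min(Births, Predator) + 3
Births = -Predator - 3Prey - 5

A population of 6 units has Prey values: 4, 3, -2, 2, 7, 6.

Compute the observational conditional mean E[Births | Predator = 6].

Conditioning on Predator=6 selects the 4 unit(s) with Prey ∈ {4, 3, -2, 2}. Their Births values: -23, -20, -5, -17. Mean = -16.25.

-16.25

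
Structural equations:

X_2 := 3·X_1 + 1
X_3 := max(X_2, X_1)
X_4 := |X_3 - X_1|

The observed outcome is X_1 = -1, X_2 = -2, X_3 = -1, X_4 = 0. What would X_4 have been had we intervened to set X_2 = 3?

4

Under do(X_2=3), the mechanism X_2 := 3·X_1 + 1 is discarded; X_2 is fixed at 3.
X_3 = max(X_2, X_1)  [with X_2=3, X_1=-1]  = 3
X_4 = |X_3 - X_1|  [with X_3=3, X_1=-1]  = 4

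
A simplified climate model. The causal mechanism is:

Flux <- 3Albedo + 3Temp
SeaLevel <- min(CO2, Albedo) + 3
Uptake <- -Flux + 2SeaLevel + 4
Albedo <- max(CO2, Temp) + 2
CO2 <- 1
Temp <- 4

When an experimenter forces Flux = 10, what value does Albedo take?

6

do(Flux=10) replaces the equation Flux <- 3Albedo + 3Temp with the constant Flux = 10.
Albedo is not downstream of the intervention, so its value is determined by the original equations.
Albedo = max(CO2, Temp) + 2  [with CO2=1, Temp=4]  = 6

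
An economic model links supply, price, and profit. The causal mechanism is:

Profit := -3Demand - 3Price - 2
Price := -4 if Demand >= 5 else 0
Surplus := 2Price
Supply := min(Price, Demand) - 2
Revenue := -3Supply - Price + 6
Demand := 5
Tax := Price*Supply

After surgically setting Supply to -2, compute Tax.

do(Supply=-2) replaces the equation Supply := min(Price, Demand) - 2 with the constant Supply = -2.
Price = -4 if Demand >= 5 else 0  [with Demand=5]  = -4
Tax = Price*Supply  [with Price=-4, Supply=-2]  = 8

8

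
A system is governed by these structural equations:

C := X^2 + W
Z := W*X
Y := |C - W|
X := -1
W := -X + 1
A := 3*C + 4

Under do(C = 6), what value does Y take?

Intervening sets C = 6 and removes its equation (C := X^2 + W).
W = -X + 1  [with X=-1]  = 2
Y = |C - W|  [with C=6, W=2]  = 4

4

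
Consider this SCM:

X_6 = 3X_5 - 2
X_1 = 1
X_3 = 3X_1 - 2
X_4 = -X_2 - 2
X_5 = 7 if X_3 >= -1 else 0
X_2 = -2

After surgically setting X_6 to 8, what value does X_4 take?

0

do(X_6=8) replaces the equation X_6 = 3X_5 - 2 with the constant X_6 = 8.
No directed path runs from X_6 to X_4, so X_4 keeps its natural value.
X_4 = -X_2 - 2  [with X_2=-2]  = 0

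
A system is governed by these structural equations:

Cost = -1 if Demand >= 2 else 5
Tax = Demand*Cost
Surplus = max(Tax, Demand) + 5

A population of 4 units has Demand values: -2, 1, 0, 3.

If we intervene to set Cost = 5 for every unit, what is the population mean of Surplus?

do(Cost=5) breaks Cost's dependence on Demand. With Cost=5 fixed, Surplus across the units is 3, 10, 5, 20, mean 9.5.

9.5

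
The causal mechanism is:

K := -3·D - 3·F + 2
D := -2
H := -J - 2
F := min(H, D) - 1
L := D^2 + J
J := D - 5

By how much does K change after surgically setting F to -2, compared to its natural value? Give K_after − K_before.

The intervention breaks the incoming arrows to F: F := min(H, D) - 1 no longer applies, and F = -2.
K = -3·D - 3·F + 2  [with D=-2, F=-2]  = 14
Without intervention: J = D - 5  [with D=-2]  = -7; H = -J - 2  [with J=-7]  = 5; F = min(H, D) - 1  [with H=5, D=-2]  = -3; K = -3·D - 3·F + 2  [with D=-2, F=-3]  = 17.
Change = 14 − 17 = -3.

-3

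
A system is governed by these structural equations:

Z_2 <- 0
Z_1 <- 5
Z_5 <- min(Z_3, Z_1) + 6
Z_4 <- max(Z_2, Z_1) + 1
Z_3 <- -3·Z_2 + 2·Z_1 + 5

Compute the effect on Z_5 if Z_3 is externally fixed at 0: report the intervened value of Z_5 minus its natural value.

-5

do(Z_3=0) replaces the equation Z_3 <- -3·Z_2 + 2·Z_1 + 5 with the constant Z_3 = 0.
Z_5 = min(Z_3, Z_1) + 6  [with Z_3=0, Z_1=5]  = 6
Without intervention: Z_3 = -3·Z_2 + 2·Z_1 + 5  [with Z_2=0, Z_1=5]  = 15; Z_5 = min(Z_3, Z_1) + 6  [with Z_3=15, Z_1=5]  = 11.
Change = 6 − 11 = -5.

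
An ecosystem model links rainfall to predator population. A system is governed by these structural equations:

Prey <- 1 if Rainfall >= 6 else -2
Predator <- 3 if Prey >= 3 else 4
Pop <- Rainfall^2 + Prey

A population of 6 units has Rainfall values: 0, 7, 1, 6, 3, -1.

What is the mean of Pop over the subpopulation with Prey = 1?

43.5

Observing Prey=1 restricts to units where Prey's equation naturally yields 1: Rainfall ∈ {7, 6}. In that subpopulation Pop = 50, 37, mean 43.5.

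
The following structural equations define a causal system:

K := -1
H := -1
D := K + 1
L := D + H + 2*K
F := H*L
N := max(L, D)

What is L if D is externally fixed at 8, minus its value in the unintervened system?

The intervention breaks the incoming arrows to D: D := K + 1 no longer applies, and D = 8.
L = D + H + 2*K  [with D=8, H=-1, K=-1]  = 5
Without intervention: D = K + 1  [with K=-1]  = 0; L = D + H + 2*K  [with D=0, H=-1, K=-1]  = -3.
Change = 5 − (-3) = 8.

8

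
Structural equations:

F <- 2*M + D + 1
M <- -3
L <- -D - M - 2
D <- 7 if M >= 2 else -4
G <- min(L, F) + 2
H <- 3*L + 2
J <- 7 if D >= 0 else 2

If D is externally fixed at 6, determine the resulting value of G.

-3

Under do(D=6), the mechanism D <- 7 if M >= 2 else -4 is discarded; D is fixed at 6.
L = -D - M - 2  [with D=6, M=-3]  = -5
F = 2*M + D + 1  [with M=-3, D=6]  = 1
G = min(L, F) + 2  [with L=-5, F=1]  = -3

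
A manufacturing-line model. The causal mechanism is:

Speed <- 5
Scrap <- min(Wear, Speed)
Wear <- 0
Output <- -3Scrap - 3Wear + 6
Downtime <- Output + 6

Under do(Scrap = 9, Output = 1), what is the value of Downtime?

7

Setting Scrap = 9, Output = 1 by intervention discards those variables' equations.
Downtime = Output + 6  [with Output=1]  = 7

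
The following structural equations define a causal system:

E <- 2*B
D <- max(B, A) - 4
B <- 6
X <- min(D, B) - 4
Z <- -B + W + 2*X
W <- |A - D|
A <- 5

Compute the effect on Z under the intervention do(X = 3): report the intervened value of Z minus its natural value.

10

Under do(X=3), the mechanism X <- min(D, B) - 4 is discarded; X is fixed at 3.
D = max(B, A) - 4  [with B=6, A=5]  = 2
W = |A - D|  [with A=5, D=2]  = 3
Z = -B + W + 2*X  [with B=6, W=3, X=3]  = 3
Without intervention: D = max(B, A) - 4  [with B=6, A=5]  = 2; X = min(D, B) - 4  [with D=2, B=6]  = -2; W = |A - D|  [with A=5, D=2]  = 3; Z = -B + W + 2*X  [with B=6, W=3, X=-2]  = -7.
Change = 3 − (-7) = 10.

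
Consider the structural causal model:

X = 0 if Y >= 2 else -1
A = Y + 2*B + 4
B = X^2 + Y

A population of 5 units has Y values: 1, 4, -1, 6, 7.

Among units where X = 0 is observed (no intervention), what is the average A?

Observing X=0 restricts to units where X's equation naturally yields 0: Y ∈ {4, 6, 7}. In that subpopulation A = 16, 22, 25, mean 21.

21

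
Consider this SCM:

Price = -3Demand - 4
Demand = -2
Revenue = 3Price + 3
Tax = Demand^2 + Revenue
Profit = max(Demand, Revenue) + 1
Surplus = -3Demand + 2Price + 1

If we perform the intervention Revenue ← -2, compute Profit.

-1

do(Revenue=-2) replaces the equation Revenue = 3Price + 3 with the constant Revenue = -2.
Profit = max(Demand, Revenue) + 1  [with Demand=-2, Revenue=-2]  = -1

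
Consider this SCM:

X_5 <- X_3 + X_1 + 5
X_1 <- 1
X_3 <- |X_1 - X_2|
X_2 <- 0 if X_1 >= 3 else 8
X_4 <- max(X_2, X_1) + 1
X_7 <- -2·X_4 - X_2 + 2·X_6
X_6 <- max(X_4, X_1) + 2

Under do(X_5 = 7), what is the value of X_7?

Under do(X_5=7), the mechanism X_5 <- X_3 + X_1 + 5 is discarded; X_5 is fixed at 7.
Since X_7 is not a descendant of the intervened variable, it is unaffected.
X_2 = 0 if X_1 >= 3 else 8  [with X_1=1]  = 8
X_4 = max(X_2, X_1) + 1  [with X_2=8, X_1=1]  = 9
X_6 = max(X_4, X_1) + 2  [with X_4=9, X_1=1]  = 11
X_7 = -2·X_4 - X_2 + 2·X_6  [with X_4=9, X_2=8, X_6=11]  = -4

-4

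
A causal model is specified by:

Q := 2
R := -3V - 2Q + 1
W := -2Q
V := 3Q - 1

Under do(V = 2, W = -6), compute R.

-9

Setting V = 2, W = -6 by intervention discards those variables' equations.
R = -3V - 2Q + 1  [with V=2, Q=2]  = -9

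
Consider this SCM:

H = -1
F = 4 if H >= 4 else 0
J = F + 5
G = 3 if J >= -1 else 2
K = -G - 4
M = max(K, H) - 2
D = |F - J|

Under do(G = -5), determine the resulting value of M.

-1

Under do(G=-5), the mechanism G = 3 if J >= -1 else 2 is discarded; G is fixed at -5.
K = -G - 4  [with G=-5]  = 1
M = max(K, H) - 2  [with K=1, H=-1]  = -1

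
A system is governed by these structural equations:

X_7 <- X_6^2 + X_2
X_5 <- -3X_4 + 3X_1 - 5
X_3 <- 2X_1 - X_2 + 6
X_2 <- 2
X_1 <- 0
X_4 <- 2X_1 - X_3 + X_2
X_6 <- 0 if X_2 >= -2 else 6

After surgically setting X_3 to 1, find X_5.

do(X_3=1) replaces the equation X_3 <- 2X_1 - X_2 + 6 with the constant X_3 = 1.
X_4 = 2X_1 - X_3 + X_2  [with X_1=0, X_3=1, X_2=2]  = 1
X_5 = -3X_4 + 3X_1 - 5  [with X_4=1, X_1=0]  = -8

-8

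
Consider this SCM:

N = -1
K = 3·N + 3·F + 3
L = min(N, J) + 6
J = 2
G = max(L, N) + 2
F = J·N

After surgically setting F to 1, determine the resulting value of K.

3

The intervention breaks the incoming arrows to F: F = J·N no longer applies, and F = 1.
K = 3·N + 3·F + 3  [with N=-1, F=1]  = 3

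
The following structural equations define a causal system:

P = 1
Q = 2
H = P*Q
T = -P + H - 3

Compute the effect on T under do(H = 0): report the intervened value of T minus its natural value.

-2

The intervention breaks the incoming arrows to H: H = P*Q no longer applies, and H = 0.
T = -P + H - 3  [with P=1, H=0]  = -4
Without intervention: H = P*Q  [with P=1, Q=2]  = 2; T = -P + H - 3  [with P=1, H=2]  = -2.
Change = -4 − (-2) = -2.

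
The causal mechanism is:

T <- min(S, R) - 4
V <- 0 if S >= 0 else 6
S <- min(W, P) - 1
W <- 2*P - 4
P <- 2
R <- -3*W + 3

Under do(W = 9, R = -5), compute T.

Under do(W = 9, R = -5), each intervened variable's structural equation is replaced by its fixed value.
S = min(W, P) - 1  [with W=9, P=2]  = 1
T = min(S, R) - 4  [with S=1, R=-5]  = -9

-9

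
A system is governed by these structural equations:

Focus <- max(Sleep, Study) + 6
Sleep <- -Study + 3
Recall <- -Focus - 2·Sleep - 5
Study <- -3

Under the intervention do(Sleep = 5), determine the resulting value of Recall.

Under do(Sleep=5), the mechanism Sleep <- -Study + 3 is discarded; Sleep is fixed at 5.
Focus = max(Sleep, Study) + 6  [with Sleep=5, Study=-3]  = 11
Recall = -Focus - 2·Sleep - 5  [with Focus=11, Sleep=5]  = -26

-26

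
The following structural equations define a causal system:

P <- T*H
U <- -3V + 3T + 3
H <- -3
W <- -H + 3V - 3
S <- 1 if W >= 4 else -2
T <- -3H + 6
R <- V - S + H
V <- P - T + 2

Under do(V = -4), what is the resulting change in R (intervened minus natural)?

54

do(V=-4) replaces the equation V <- P - T + 2 with the constant V = -4.
W = -H + 3V - 3  [with H=-3, V=-4]  = -12
S = 1 if W >= 4 else -2  [with W=-12]  = -2
R = V - S + H  [with V=-4, S=-2, H=-3]  = -5
Without intervention: T = -3H + 6  [with H=-3]  = 15; P = T*H  [with T=15, H=-3]  = -45; V = P - T + 2  [with P=-45, T=15]  = -58; W = -H + 3V - 3  [with H=-3, V=-58]  = -174; S = 1 if W >= 4 else -2  [with W=-174]  = -2; R = V - S + H  [with V=-58, S=-2, H=-3]  = -59.
Change = -5 − (-59) = 54.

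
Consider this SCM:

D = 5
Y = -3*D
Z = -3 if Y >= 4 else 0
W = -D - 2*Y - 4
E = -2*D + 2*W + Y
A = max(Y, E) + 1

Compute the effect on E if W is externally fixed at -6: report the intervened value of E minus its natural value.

-54

Intervening sets W = -6 and removes its equation (W = -D - 2*Y - 4).
Y = -3*D  [with D=5]  = -15
E = -2*D + 2*W + Y  [with D=5, W=-6, Y=-15]  = -37
Without intervention: Y = -3*D  [with D=5]  = -15; W = -D - 2*Y - 4  [with D=5, Y=-15]  = 21; E = -2*D + 2*W + Y  [with D=5, W=21, Y=-15]  = 17.
Change = -37 − 17 = -54.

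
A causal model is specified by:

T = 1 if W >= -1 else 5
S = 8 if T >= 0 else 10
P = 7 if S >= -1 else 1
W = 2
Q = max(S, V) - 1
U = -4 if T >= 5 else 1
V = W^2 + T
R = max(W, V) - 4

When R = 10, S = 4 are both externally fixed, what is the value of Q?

Under do(R = 10, S = 4), each intervened variable's structural equation is replaced by its fixed value.
T = 1 if W >= -1 else 5  [with W=2]  = 1
V = W^2 + T  [with W=2, T=1]  = 5
Q = max(S, V) - 1  [with S=4, V=5]  = 4

4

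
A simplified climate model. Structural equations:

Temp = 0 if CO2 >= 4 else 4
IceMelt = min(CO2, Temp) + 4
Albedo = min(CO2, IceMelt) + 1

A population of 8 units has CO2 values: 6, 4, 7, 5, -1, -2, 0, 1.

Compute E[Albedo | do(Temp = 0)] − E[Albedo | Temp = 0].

-2.25

do(Temp=0) breaks Temp's dependence on CO2. With Temp=0 fixed, Albedo across the units is 5, 5, 5, 5, 0, -1, 1, 2, mean 2.75.
Observing Temp=0 restricts to units where Temp's equation naturally yields 0: CO2 ∈ {6, 4, 7, 5}. In that subpopulation Albedo = 5, 5, 5, 5, mean 5.
Difference = 2.75 − 5 = -2.25.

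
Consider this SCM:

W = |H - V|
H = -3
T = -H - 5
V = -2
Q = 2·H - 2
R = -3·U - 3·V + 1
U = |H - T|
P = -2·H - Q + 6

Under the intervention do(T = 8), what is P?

The intervention breaks the incoming arrows to T: T = -H - 5 no longer applies, and T = 8.
P is not downstream of the intervention, so its value is determined by the original equations.
Q = 2·H - 2  [with H=-3]  = -8
P = -2·H - Q + 6  [with H=-3, Q=-8]  = 20

20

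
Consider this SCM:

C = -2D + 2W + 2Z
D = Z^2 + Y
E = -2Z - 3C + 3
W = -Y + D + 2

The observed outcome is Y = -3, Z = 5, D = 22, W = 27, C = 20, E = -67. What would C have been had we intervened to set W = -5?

Intervening sets W = -5 and removes its equation (W = -Y + D + 2).
D = Z^2 + Y  [with Z=5, Y=-3]  = 22
C = -2D + 2W + 2Z  [with D=22, W=-5, Z=5]  = -44

-44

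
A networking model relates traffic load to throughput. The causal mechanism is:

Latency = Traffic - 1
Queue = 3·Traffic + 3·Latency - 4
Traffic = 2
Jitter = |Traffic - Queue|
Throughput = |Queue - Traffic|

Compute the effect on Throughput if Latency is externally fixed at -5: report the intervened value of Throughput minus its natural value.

12

do(Latency=-5) replaces the equation Latency = Traffic - 1 with the constant Latency = -5.
Queue = 3·Traffic + 3·Latency - 4  [with Traffic=2, Latency=-5]  = -13
Throughput = |Queue - Traffic|  [with Queue=-13, Traffic=2]  = 15
Without intervention: Latency = Traffic - 1  [with Traffic=2]  = 1; Queue = 3·Traffic + 3·Latency - 4  [with Traffic=2, Latency=1]  = 5; Throughput = |Queue - Traffic|  [with Queue=5, Traffic=2]  = 3.
Change = 15 − 3 = 12.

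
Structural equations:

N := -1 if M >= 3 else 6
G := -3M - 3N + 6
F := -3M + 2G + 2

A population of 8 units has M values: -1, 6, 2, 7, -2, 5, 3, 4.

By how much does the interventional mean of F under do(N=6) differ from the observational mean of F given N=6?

The intervention sets N=6 in all 8 units regardless of M. Recomputing F per unit gives -13, -76, -40, -85, -4, -67, -49, -58; average -49.
Observing N=6 restricts to units where N's equation naturally yields 6: M ∈ {-1, 2, -2}. In that subpopulation F = -13, -40, -4, mean -19.
Difference = -49 − (-19) = -30.

-30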